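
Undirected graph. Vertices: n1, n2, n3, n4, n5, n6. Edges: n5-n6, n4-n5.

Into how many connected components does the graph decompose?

From n1: component {n1}.
From n2: component {n2}.
From n3: component {n3}.
From n4: component {n4, n5, n6}.
That's 4 components.

4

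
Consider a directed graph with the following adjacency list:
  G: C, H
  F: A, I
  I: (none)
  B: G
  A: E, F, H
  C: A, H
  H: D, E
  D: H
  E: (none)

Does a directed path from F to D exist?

Yes

Explore from F.
Distance 1: reach A, I.
Distance 2: reach E, H.
Distance 3: reach D.
Found D.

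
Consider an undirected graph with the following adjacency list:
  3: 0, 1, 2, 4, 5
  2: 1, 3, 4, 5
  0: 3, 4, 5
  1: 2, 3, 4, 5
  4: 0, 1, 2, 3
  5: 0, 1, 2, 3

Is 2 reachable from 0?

Explore from 0.
Distance 1: reach 3, 4, 5.
Distance 2: reach 1, 2.
Found 2.

Yes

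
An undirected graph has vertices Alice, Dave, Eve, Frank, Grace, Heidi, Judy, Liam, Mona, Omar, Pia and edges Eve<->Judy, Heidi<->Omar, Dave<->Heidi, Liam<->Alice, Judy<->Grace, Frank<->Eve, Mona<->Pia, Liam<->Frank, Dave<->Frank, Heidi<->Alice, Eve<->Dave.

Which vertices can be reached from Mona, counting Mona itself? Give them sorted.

Mona, Pia

Start at Mona.
Its neighbours: Pia.
Nothing further is reachable.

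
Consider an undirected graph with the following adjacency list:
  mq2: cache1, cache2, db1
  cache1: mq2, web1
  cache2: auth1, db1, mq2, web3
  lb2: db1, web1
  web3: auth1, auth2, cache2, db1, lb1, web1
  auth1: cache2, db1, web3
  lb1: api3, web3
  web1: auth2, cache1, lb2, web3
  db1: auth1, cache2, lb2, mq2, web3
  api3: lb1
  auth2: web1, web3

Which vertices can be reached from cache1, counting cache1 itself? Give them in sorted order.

api3, auth1, auth2, cache1, cache2, db1, lb1, lb2, mq2, web1, web3

Start at cache1.
Its neighbours: mq2, web1.
Then their neighbours: auth2, cache2, db1, lb2, web3.
Then next layer: auth1, lb1.
Then next layer: api3.
Every vertex is now reached.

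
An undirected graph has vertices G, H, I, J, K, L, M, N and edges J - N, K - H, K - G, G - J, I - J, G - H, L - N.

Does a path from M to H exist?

No

M has no edges, so nothing is reachable from it.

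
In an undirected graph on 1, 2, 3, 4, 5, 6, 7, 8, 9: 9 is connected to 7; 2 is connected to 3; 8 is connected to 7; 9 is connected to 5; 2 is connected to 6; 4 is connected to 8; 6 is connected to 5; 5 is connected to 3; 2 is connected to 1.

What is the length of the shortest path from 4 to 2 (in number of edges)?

6

Distance 0: 4.
Distance 1: 8.
Distance 2: 7.
Distance 3: 9.
Distance 4: 5.
Distance 5: 3, 6.
Distance 6: 2 — contains 2.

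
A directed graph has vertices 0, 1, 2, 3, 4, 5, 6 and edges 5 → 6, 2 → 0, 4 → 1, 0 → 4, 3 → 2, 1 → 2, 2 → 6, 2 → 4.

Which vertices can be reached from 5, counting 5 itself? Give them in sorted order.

5, 6

Start at 5.
Its neighbours: 6.
Nothing further is reachable.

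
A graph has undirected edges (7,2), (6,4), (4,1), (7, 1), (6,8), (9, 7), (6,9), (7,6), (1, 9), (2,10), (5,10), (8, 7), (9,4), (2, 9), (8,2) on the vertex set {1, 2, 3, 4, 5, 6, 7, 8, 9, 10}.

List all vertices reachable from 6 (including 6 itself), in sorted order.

1, 2, 4, 5, 6, 7, 8, 9, 10

Start at 6.
Its neighbours: 4, 7, 8, 9.
Then their neighbours: 1, 2.
Then next layer: 10.
Then next layer: 5.
Nothing further is reachable.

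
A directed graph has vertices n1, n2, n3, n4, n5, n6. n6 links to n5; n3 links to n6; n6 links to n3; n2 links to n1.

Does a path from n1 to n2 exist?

No

n1 has no outgoing edges, so nothing is reachable from it.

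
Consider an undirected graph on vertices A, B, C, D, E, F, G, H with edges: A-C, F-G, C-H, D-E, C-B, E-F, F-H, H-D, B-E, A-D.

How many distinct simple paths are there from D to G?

D–A–C–B–E–F–G
D–A–C–H–F–G
D–E–B–C–H–F–G
D–E–F–G
D–H–C–B–E–F–G
D–H–F–G

6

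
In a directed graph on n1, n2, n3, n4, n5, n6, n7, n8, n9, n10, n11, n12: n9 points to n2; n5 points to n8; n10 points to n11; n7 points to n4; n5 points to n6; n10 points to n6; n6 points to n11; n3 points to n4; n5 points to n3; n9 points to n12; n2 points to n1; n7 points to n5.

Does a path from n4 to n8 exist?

No

n4 has no outgoing edges, so nothing is reachable from it.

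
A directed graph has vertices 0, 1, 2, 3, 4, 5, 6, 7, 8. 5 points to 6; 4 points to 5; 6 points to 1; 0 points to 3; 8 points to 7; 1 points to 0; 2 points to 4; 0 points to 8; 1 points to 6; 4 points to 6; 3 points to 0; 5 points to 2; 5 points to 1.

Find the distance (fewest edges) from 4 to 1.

2

Distance 0: 4.
Distance 1: 5, 6.
Distance 2: 1, 2 — contains 1.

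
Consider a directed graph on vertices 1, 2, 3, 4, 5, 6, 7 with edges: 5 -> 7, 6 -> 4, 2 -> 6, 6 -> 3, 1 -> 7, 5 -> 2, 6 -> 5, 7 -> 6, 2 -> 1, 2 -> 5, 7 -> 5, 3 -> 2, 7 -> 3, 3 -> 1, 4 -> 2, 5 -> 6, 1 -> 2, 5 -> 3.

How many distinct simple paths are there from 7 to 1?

7→3→1
7→3→2→1
7→5→2→1
7→5→2→6→3→1
7→5→3→1
7→5→3→2→1
7→5→6→3→1
7→5→6→3→2→1
... and 8 more.

16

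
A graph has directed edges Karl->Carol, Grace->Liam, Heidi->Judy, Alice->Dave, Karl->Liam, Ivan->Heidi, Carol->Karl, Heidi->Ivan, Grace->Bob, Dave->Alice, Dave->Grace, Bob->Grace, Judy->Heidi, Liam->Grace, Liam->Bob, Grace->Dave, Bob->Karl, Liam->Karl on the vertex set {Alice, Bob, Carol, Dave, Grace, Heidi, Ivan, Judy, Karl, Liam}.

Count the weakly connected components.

2

From Alice: component {Alice, Bob, Carol, Dave, Grace, Karl, Liam}.
From Heidi: component {Heidi, Ivan, Judy}.
That's 2 components.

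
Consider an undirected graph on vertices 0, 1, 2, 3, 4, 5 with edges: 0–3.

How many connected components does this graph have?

5

From 0: component {0, 3}.
From 1: component {1}.
From 2: component {2}.
From 4: component {4}.
From 5: component {5}.
That's 5 components.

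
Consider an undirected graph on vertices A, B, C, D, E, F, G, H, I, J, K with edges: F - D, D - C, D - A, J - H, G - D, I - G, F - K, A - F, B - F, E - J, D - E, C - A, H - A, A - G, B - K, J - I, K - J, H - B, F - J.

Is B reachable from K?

Yes

Explore from K.
Distance 1: reach B, F, J.
Found B.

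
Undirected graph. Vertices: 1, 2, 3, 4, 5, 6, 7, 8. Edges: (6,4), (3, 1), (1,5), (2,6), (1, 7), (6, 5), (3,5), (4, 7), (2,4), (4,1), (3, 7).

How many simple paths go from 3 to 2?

19

3–1–4–2
3–1–4–6–2
3–1–5–6–2
3–1–5–6–4–2
3–1–7–4–2
3–1–7–4–6–2
3–5–1–4–2
3–5–1–4–6–2
... and 11 more.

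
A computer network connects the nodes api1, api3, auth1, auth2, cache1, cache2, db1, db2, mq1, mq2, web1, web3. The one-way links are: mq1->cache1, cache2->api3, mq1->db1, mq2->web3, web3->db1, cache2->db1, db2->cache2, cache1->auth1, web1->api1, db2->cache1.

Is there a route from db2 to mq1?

No

Explore from db2.
Distance 1: reach cache1, cache2.
Distance 2: reach api3, auth1, db1.
The search from db2 is exhausted; no directed path reaches mq1.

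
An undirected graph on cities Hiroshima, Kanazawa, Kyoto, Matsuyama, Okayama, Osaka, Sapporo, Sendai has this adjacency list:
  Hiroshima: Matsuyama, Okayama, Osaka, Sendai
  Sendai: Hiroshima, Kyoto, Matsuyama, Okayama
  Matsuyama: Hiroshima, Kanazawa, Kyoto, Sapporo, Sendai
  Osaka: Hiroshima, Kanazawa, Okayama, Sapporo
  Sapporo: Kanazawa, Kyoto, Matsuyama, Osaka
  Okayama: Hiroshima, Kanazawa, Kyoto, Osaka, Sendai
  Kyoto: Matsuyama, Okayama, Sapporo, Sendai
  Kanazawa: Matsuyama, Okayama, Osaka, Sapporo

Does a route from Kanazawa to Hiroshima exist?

Explore from Kanazawa.
Distance 1: reach Matsuyama, Okayama, Osaka, Sapporo.
Distance 2: reach Hiroshima, Kyoto, Sendai.
Found Hiroshima.

Yes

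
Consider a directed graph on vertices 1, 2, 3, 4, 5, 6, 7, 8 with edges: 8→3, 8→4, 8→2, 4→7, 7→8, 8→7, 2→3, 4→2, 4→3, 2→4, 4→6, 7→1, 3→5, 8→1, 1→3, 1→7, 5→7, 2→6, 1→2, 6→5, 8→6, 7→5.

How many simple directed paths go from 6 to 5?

1

6→5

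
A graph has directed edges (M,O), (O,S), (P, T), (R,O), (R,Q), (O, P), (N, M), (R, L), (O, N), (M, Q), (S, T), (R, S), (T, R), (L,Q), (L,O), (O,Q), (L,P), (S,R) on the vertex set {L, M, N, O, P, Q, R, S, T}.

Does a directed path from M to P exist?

Yes

Explore from M.
Distance 1: reach O, Q.
Distance 2: reach N, P, S.
Found P.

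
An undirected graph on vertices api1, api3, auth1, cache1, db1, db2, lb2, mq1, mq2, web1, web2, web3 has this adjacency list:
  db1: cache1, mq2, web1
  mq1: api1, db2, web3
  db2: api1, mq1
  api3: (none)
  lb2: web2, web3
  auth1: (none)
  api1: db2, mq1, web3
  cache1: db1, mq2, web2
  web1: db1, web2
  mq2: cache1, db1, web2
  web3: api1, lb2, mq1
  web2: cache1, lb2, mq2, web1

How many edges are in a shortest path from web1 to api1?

Distance 0: web1.
Distance 1: db1, web2.
Distance 2: cache1, lb2, mq2.
Distance 3: web3.
Distance 4: api1, mq1 — contains api1.

4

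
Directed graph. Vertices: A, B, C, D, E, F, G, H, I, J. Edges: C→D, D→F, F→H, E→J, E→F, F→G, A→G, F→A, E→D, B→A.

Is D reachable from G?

G has no outgoing edges, so nothing is reachable from it.

No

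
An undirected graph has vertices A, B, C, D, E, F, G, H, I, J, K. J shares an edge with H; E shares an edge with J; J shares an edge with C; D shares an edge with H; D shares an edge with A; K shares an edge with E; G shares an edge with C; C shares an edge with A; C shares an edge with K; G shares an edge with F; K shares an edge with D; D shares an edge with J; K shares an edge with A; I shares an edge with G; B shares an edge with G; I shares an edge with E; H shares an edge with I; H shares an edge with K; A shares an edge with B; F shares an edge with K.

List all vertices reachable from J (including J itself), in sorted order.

A, B, C, D, E, F, G, H, I, J, K

Start at J.
Its neighbours: C, D, E, H.
Then their neighbours: A, G, I, K.
Then next layer: B, F.
Every vertex is now reached.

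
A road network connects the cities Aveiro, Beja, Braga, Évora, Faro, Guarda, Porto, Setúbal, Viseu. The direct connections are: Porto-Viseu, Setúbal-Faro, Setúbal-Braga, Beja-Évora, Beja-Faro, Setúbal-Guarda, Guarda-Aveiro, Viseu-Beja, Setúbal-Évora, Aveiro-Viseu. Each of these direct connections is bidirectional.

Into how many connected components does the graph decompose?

From Aveiro: component {Aveiro, Beja, Braga, Évora, Faro, Guarda, Porto, Setúbal, Viseu}.
That's 1 component.

1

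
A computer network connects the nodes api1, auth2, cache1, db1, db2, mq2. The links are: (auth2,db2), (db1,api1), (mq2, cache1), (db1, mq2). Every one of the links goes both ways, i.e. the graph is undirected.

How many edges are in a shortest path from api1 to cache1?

Distance 0: api1.
Distance 1: db1.
Distance 2: mq2.
Distance 3: cache1 — contains cache1.

3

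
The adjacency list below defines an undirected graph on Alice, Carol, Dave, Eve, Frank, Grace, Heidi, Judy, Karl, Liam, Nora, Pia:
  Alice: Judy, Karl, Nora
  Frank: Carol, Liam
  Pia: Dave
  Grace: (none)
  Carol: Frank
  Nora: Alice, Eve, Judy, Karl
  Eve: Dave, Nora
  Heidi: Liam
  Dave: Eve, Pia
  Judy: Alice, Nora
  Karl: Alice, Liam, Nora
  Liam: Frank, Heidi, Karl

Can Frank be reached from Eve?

Explore from Eve.
Distance 1: reach Dave, Nora.
Distance 2: reach Alice, Judy, Karl, Pia.
Distance 3: reach Liam.
Distance 4: reach Frank, Heidi.
Found Frank.

Yes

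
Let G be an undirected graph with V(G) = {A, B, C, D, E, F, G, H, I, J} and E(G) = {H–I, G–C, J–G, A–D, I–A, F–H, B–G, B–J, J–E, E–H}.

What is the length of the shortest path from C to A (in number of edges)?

6

Distance 0: C.
Distance 1: G.
Distance 2: B, J.
Distance 3: E.
Distance 4: H.
Distance 5: F, I.
Distance 6: A — contains A.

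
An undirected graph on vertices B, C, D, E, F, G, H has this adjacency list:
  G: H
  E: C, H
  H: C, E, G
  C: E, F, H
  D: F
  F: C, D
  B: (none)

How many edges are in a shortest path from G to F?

3

Distance 0: G.
Distance 1: H.
Distance 2: C, E.
Distance 3: F — contains F.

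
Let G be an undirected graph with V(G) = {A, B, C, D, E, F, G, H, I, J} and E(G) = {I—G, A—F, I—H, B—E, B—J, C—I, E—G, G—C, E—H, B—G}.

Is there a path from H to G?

Explore from H.
Distance 1: reach E, I.
Distance 2: reach B, C, G.
Found G.

Yes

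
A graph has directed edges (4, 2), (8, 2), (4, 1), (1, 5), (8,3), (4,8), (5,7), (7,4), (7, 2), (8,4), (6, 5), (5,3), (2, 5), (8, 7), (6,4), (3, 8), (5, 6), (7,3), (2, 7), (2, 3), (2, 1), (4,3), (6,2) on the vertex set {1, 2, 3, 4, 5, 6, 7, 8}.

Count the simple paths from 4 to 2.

10

4→1→5→3→8→2
4→1→5→3→8→7→2
4→1→5→6→2
4→1→5→7→2
4→1→5→7→3→8→2
4→2
4→3→8→2
4→3→8→7→2
4→8→2
4→8→7→2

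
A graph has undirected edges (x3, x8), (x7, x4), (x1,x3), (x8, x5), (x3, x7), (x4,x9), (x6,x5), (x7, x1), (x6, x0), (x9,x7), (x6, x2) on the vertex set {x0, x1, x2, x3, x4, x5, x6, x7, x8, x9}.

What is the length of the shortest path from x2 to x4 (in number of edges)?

Distance 0: x2.
Distance 1: x6.
Distance 2: x0, x5.
Distance 3: x8.
Distance 4: x3.
Distance 5: x1, x7.
Distance 6: x4, x9 — contains x4.

6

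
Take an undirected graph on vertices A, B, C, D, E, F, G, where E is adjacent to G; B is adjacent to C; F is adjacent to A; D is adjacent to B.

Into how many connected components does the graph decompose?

3

From A: component {A, F}.
From B: component {B, C, D}.
From E: component {E, G}.
That's 3 components.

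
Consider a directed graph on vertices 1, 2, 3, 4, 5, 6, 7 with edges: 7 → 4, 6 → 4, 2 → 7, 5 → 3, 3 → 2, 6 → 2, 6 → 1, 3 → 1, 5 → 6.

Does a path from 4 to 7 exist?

No

4 has no outgoing edges, so nothing is reachable from it.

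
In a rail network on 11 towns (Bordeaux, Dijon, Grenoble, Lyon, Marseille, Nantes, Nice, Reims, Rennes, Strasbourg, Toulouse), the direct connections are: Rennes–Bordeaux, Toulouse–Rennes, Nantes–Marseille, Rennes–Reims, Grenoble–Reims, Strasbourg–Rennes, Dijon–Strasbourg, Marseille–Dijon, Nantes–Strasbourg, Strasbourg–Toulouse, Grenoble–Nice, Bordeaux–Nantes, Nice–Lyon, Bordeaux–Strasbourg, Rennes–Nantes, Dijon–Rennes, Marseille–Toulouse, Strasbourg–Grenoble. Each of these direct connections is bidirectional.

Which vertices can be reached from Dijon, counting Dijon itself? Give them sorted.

Bordeaux, Dijon, Grenoble, Lyon, Marseille, Nantes, Nice, Reims, Rennes, Strasbourg, Toulouse

Start at Dijon.
Its neighbours: Marseille, Rennes, Strasbourg.
Then their neighbours: Bordeaux, Grenoble, Nantes, Reims, Toulouse.
Then next layer: Nice.
Then next layer: Lyon.
Every vertex is now reached.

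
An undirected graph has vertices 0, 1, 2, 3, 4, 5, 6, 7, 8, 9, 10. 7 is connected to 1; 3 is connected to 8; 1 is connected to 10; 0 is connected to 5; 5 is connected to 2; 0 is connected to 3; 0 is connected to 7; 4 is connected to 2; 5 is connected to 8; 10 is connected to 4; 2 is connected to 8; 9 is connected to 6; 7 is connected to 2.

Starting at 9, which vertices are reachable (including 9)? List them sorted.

6, 9

Start at 9.
Its neighbours: 6.
Nothing further is reachable.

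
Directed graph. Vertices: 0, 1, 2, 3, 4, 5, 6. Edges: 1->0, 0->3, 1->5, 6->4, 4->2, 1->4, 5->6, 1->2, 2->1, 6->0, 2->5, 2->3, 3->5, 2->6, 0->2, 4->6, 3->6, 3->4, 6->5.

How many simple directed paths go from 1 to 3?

13

1→0→2→3
1→0→3
1→2→3
1→2→5→6→0→3
1→2→6→0→3
1→4→2→3
1→4→2→5→6→0→3
1→4→2→6→0→3
1→4→6→0→2→3
1→4→6→0→3
1→5→6→0→2→3
1→5→6→0→3
1→5→6→4→2→3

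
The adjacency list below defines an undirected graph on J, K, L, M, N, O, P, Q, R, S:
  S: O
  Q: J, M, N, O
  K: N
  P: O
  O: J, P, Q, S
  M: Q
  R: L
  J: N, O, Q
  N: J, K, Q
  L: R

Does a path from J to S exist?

Yes

Explore from J.
Distance 1: reach N, O, Q.
Distance 2: reach K, M, P, S.
Found S.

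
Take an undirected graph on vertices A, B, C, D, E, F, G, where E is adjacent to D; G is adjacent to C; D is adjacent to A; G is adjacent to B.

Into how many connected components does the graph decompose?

3

From A: component {A, D, E}.
From B: component {B, C, G}.
From F: component {F}.
That's 3 components.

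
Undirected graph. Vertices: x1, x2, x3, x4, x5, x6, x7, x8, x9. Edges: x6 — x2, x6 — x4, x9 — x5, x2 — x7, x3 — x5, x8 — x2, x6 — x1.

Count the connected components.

2

From x1: component {x1, x2, x4, x6, x7, x8}.
From x3: component {x3, x5, x9}.
That's 2 components.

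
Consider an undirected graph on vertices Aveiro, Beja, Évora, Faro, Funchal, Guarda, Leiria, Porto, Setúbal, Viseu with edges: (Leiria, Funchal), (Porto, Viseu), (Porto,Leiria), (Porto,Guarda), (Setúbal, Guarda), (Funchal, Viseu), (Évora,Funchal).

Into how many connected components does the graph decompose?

From Aveiro: component {Aveiro}.
From Beja: component {Beja}.
From Évora: component {Évora, Funchal, Guarda, Leiria, Porto, Setúbal, Viseu}.
From Faro: component {Faro}.
That's 4 components.

4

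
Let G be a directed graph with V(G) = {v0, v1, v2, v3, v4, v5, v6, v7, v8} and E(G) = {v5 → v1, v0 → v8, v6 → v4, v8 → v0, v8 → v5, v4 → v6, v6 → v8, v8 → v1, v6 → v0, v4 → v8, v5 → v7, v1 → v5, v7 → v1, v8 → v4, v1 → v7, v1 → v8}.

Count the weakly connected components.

From v0: component {v0, v1, v4, v5, v6, v7, v8}.
From v2: component {v2}.
From v3: component {v3}.
That's 3 components.

3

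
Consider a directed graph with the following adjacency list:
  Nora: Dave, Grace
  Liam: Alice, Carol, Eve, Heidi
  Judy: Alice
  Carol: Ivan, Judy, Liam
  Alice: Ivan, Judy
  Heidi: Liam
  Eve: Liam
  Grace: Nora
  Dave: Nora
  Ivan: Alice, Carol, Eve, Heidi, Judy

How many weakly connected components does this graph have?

2

From Alice: component {Alice, Carol, Eve, Heidi, Ivan, Judy, Liam}.
From Dave: component {Dave, Grace, Nora}.
That's 2 components.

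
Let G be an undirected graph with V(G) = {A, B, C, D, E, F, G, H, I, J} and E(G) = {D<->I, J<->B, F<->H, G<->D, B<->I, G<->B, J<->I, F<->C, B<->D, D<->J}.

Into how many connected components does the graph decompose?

From A: component {A}.
From B: component {B, D, G, I, J}.
From C: component {C, F, H}.
From E: component {E}.
That's 4 components.

4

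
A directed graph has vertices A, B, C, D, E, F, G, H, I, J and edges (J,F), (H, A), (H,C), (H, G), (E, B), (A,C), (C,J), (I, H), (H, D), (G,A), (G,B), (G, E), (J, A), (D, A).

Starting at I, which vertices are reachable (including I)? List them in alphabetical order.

A, B, C, D, E, F, G, H, I, J

Start at I.
Its neighbours: H.
Then their neighbours: A, C, D, G.
Then next layer: B, E, J.
Then next layer: F.
Every vertex is now reached.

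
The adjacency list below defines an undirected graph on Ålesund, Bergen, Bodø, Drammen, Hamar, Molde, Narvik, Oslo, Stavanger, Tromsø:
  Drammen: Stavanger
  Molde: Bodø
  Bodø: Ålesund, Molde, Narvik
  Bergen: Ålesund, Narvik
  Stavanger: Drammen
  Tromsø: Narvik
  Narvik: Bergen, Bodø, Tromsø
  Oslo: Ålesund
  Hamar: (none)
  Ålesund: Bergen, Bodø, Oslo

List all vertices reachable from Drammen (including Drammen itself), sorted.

Drammen, Stavanger

Start at Drammen.
Its neighbours: Stavanger.
Nothing further is reachable.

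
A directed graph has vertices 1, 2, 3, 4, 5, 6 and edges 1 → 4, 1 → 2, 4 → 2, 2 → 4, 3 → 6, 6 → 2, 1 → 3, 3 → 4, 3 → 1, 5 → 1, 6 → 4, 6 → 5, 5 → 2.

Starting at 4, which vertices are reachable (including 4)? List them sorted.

2, 4

Start at 4.
Its neighbours: 2.
Nothing further is reachable.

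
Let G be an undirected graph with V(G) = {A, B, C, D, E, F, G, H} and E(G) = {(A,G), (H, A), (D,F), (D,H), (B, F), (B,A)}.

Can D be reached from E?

E has no edges, so nothing is reachable from it.

No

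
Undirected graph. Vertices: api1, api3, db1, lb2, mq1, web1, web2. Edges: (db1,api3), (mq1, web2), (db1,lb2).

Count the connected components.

From api1: component {api1}.
From api3: component {api3, db1, lb2}.
From mq1: component {mq1, web2}.
From web1: component {web1}.
That's 4 components.

4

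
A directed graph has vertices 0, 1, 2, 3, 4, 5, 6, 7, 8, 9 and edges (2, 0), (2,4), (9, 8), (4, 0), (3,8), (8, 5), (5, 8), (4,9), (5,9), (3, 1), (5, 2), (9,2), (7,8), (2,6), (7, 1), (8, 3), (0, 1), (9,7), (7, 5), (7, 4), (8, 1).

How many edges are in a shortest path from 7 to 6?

3

Distance 0: 7.
Distance 1: 1, 4, 5, 8.
Distance 2: 0, 2, 3, 9.
Distance 3: 6 — contains 6.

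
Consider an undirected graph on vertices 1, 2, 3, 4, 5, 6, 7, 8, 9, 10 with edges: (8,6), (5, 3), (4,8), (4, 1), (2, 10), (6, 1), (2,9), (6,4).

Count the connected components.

From 1: component {1, 4, 6, 8}.
From 2: component {2, 9, 10}.
From 3: component {3, 5}.
From 7: component {7}.
That's 4 components.

4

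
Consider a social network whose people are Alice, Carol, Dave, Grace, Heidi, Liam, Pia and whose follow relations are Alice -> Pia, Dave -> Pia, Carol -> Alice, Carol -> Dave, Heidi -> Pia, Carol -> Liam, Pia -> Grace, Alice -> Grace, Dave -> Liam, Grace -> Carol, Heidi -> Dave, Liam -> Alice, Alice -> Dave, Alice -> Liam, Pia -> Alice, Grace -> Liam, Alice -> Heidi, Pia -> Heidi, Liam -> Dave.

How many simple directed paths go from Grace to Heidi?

Grace→Carol→Alice→Dave→Pia→Heidi
Grace→Carol→Alice→Heidi
Grace→Carol→Alice→Liam→Dave→Pia→Heidi
Grace→Carol→Alice→Pia→Heidi
Grace→Carol→Dave→Liam→Alice→Heidi
Grace→Carol→Dave→Liam→Alice→Pia→Heidi
Grace→Carol→Dave→Pia→Alice→Heidi
Grace→Carol→Dave→Pia→Heidi
... and 10 more.

18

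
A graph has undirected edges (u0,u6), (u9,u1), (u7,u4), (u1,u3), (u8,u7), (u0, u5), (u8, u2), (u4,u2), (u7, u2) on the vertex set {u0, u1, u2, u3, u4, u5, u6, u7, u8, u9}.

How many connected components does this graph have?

3

From u0: component {u0, u5, u6}.
From u1: component {u1, u3, u9}.
From u2: component {u2, u4, u7, u8}.
That's 3 components.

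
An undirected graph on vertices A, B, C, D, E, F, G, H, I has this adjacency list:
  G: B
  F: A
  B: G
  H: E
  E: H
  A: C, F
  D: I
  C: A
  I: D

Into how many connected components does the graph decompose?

From A: component {A, C, F}.
From B: component {B, G}.
From D: component {D, I}.
From E: component {E, H}.
That's 4 components.

4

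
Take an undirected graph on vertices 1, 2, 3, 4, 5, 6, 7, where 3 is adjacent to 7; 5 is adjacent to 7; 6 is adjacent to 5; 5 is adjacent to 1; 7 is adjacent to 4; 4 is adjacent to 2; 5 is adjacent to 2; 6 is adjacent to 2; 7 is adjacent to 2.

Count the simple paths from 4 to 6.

4–2–5–6
4–2–6
4–2–7–5–6
4–7–2–5–6
4–7–2–6
4–7–5–2–6
4–7–5–6

7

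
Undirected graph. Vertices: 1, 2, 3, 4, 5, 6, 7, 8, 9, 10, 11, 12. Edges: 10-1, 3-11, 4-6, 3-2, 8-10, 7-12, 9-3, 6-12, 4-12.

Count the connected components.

From 1: component {1, 8, 10}.
From 2: component {2, 3, 9, 11}.
From 4: component {4, 6, 7, 12}.
From 5: component {5}.
That's 4 components.

4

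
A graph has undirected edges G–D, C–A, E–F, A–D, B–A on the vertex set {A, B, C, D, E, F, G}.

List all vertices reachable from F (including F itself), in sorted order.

Start at F.
Its neighbours: E.
Nothing further is reachable.

E, F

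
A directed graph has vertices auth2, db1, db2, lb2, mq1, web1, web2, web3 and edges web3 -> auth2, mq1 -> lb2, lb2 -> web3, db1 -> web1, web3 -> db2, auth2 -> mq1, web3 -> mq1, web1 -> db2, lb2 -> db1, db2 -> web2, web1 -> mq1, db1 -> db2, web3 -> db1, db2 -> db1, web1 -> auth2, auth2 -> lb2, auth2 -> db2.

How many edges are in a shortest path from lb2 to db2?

Distance 0: lb2.
Distance 1: db1, web3.
Distance 2: auth2, db2, mq1, web1 — contains db2.

2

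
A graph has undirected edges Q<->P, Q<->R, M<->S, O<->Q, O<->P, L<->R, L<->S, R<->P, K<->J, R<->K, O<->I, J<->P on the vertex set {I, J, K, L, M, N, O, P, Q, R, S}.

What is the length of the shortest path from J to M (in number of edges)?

Distance 0: J.
Distance 1: K, P.
Distance 2: O, Q, R.
Distance 3: I, L.
Distance 4: S.
Distance 5: M — contains M.

5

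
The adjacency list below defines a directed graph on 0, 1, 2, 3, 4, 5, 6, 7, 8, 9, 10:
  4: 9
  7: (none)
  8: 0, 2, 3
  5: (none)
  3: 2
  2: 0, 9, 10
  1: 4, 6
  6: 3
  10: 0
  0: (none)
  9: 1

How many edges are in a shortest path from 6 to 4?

Distance 0: 6.
Distance 1: 3.
Distance 2: 2.
Distance 3: 0, 9, 10.
Distance 4: 1.
Distance 5: 4 — contains 4.

5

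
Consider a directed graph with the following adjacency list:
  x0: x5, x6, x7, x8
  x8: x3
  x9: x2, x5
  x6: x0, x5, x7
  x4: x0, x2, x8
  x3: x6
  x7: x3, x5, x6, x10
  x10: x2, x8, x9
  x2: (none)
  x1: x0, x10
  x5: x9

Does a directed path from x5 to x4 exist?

No

Explore from x5.
Distance 1: reach x9.
Distance 2: reach x2.
The search from x5 is exhausted; no directed path reaches x4.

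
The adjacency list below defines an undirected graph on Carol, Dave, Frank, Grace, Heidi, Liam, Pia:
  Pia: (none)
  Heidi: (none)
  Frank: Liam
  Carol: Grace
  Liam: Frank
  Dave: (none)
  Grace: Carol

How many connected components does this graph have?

From Carol: component {Carol, Grace}.
From Dave: component {Dave}.
From Frank: component {Frank, Liam}.
From Heidi: component {Heidi}.
From Pia: component {Pia}.
That's 5 components.

5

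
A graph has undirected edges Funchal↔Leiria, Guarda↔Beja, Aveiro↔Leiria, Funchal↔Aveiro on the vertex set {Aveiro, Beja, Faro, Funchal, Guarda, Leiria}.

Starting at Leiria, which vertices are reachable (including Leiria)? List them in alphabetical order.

Start at Leiria.
Its neighbours: Aveiro, Funchal.
Nothing further is reachable.

Aveiro, Funchal, Leiria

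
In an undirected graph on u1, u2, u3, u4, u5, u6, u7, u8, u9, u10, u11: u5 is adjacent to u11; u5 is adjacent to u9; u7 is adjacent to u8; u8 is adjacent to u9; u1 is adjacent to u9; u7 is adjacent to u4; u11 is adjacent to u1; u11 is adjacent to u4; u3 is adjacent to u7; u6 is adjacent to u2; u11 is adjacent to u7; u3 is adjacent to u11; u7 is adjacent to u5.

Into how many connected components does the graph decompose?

From u1: component {u1, u3, u4, u5, u7, u8, u9, u11}.
From u2: component {u2, u6}.
From u10: component {u10}.
That's 3 components.

3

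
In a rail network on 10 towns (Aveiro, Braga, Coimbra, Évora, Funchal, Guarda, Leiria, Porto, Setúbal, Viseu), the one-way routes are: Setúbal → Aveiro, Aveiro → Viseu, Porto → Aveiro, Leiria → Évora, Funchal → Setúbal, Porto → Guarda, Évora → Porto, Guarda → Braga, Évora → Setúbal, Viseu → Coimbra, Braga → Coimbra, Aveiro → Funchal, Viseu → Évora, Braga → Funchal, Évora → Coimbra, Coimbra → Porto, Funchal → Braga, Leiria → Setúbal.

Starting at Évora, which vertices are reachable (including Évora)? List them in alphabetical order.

Start at Évora.
Its neighbours: Coimbra, Porto, Setúbal.
Then their neighbours: Aveiro, Guarda.
Then next layer: Braga, Funchal, Viseu.
Nothing further is reachable.

Aveiro, Braga, Coimbra, Évora, Funchal, Guarda, Porto, Setúbal, Viseu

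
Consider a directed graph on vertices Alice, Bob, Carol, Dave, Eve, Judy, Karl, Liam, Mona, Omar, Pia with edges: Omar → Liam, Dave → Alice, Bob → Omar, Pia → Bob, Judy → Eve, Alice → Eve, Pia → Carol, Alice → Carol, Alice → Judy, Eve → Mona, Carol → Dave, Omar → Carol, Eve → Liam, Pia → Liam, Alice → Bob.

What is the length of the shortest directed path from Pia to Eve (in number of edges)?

Distance 0: Pia.
Distance 1: Bob, Carol, Liam.
Distance 2: Dave, Omar.
Distance 3: Alice.
Distance 4: Eve, Judy — contains Eve.

4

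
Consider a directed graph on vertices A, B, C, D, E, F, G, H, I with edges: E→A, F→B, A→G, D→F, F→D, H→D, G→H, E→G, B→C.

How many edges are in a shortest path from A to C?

Distance 0: A.
Distance 1: G.
Distance 2: H.
Distance 3: D.
Distance 4: F.
Distance 5: B.
Distance 6: C — contains C.

6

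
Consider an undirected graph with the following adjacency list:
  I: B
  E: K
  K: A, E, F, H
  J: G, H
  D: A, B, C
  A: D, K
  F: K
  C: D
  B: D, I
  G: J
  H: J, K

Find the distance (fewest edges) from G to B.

6

Distance 0: G.
Distance 1: J.
Distance 2: H.
Distance 3: K.
Distance 4: A, E, F.
Distance 5: D.
Distance 6: B, C — contains B.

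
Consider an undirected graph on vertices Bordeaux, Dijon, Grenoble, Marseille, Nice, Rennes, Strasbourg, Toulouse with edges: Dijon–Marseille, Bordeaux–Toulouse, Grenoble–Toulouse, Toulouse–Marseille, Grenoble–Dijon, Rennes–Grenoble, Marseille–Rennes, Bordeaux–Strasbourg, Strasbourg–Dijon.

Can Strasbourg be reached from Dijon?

Explore from Dijon.
Distance 1: reach Grenoble, Marseille, Strasbourg.
Found Strasbourg.

Yes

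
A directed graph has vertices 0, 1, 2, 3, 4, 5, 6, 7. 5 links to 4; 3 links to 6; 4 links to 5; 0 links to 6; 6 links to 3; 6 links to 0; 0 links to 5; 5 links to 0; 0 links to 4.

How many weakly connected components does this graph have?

4

From 0: component {0, 3, 4, 5, 6}.
From 1: component {1}.
From 2: component {2}.
From 7: component {7}.
That's 4 components.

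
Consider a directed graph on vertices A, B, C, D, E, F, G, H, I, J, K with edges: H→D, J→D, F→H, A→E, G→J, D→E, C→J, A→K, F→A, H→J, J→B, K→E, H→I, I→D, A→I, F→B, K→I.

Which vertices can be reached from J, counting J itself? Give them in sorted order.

B, D, E, J

Start at J.
Its neighbours: B, D.
Then their neighbours: E.
Nothing further is reachable.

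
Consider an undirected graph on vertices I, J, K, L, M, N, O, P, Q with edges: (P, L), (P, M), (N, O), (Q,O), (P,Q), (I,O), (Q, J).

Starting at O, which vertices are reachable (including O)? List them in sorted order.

I, J, L, M, N, O, P, Q

Start at O.
Its neighbours: I, N, Q.
Then their neighbours: J, P.
Then next layer: L, M.
Nothing further is reachable.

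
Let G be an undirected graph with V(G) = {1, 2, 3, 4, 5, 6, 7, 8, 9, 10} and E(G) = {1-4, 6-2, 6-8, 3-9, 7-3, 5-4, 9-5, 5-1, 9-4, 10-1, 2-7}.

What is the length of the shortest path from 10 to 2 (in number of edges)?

Distance 0: 10.
Distance 1: 1.
Distance 2: 4, 5.
Distance 3: 9.
Distance 4: 3.
Distance 5: 7.
Distance 6: 2 — contains 2.

6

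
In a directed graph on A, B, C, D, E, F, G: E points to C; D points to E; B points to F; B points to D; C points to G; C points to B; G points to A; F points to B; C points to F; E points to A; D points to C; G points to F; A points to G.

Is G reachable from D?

Yes

Explore from D.
Distance 1: reach C, E.
Distance 2: reach A, B, F, G.
Found G.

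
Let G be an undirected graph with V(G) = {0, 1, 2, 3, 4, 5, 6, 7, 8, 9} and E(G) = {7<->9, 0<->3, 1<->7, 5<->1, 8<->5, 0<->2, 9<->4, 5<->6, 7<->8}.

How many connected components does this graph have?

2

From 0: component {0, 2, 3}.
From 1: component {1, 4, 5, 6, 7, 8, 9}.
That's 2 components.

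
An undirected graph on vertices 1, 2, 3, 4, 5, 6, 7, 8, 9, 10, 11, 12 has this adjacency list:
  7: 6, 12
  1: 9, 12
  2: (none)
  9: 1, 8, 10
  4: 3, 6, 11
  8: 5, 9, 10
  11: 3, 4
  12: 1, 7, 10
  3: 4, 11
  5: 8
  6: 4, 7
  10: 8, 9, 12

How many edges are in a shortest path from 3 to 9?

Distance 0: 3.
Distance 1: 4, 11.
Distance 2: 6.
Distance 3: 7.
Distance 4: 12.
Distance 5: 1, 10.
Distance 6: 8, 9 — contains 9.

6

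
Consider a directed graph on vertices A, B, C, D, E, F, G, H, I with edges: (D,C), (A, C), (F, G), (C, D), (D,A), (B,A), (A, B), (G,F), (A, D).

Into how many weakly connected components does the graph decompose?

From A: component {A, B, C, D}.
From E: component {E}.
From F: component {F, G}.
From H: component {H}.
From I: component {I}.
That's 5 components.

5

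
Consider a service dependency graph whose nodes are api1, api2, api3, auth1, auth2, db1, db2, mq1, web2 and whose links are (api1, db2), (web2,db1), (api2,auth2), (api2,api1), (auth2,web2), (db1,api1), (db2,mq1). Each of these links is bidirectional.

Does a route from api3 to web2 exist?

api3 has no edges, so nothing is reachable from it.

No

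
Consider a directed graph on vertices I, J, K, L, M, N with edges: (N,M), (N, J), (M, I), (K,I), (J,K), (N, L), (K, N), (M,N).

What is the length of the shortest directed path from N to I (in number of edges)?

2

Distance 0: N.
Distance 1: J, L, M.
Distance 2: I, K — contains I.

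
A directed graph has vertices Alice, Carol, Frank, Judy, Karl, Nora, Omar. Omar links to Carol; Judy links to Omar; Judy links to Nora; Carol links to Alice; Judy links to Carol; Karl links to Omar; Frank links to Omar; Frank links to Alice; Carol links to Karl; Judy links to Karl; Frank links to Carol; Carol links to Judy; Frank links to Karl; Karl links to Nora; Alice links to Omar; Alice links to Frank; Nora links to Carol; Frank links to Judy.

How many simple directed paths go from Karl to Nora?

3

Karl→Nora
Karl→Omar→Carol→Alice→Frank→Judy→Nora
Karl→Omar→Carol→Judy→Nora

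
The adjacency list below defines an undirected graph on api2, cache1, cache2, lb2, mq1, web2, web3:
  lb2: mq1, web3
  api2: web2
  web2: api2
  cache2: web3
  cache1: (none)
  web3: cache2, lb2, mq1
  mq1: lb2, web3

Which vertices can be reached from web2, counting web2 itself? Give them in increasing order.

Start at web2.
Its neighbours: api2.
Nothing further is reachable.

api2, web2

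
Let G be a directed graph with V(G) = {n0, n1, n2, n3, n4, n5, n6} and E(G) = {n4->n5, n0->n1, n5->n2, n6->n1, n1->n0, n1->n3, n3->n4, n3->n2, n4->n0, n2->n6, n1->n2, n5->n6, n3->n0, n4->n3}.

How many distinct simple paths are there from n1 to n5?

1

n1→n3→n4→n5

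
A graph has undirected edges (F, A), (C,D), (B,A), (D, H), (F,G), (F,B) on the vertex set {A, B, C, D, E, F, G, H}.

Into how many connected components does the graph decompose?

From A: component {A, B, F, G}.
From C: component {C, D, H}.
From E: component {E}.
That's 3 components.

3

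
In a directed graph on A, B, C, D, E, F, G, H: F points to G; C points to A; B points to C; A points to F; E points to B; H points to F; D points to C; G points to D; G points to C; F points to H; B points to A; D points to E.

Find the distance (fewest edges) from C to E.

Distance 0: C.
Distance 1: A.
Distance 2: F.
Distance 3: G, H.
Distance 4: D.
Distance 5: E — contains E.

5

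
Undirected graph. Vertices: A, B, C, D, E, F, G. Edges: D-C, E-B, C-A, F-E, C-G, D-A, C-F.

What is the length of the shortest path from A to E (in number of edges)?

Distance 0: A.
Distance 1: C, D.
Distance 2: F, G.
Distance 3: E — contains E.

3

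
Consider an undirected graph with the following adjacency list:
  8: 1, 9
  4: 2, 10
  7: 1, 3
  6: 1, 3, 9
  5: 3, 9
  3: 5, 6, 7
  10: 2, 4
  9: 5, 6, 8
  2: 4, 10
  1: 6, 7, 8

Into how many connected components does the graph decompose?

2

From 1: component {1, 3, 5, 6, 7, 8, 9}.
From 2: component {2, 4, 10}.
That's 2 components.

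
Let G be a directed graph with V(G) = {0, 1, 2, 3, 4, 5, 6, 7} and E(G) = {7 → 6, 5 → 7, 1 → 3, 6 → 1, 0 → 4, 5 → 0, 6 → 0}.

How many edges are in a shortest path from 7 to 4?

Distance 0: 7.
Distance 1: 6.
Distance 2: 0, 1.
Distance 3: 3, 4 — contains 4.

3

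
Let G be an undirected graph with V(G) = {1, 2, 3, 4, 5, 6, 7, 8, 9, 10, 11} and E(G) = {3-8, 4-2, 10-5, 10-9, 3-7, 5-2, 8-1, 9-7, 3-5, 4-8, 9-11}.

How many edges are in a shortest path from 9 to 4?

4

Distance 0: 9.
Distance 1: 7, 10, 11.
Distance 2: 3, 5.
Distance 3: 2, 8.
Distance 4: 1, 4 — contains 4.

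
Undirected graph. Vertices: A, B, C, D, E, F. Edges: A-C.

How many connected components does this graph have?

5

From A: component {A, C}.
From B: component {B}.
From D: component {D}.
From E: component {E}.
From F: component {F}.
That's 5 components.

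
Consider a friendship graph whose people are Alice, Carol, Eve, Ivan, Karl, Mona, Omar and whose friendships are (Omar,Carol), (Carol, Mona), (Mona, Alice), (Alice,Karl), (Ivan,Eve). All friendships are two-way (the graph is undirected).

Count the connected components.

From Alice: component {Alice, Carol, Karl, Mona, Omar}.
From Eve: component {Eve, Ivan}.
That's 2 components.

2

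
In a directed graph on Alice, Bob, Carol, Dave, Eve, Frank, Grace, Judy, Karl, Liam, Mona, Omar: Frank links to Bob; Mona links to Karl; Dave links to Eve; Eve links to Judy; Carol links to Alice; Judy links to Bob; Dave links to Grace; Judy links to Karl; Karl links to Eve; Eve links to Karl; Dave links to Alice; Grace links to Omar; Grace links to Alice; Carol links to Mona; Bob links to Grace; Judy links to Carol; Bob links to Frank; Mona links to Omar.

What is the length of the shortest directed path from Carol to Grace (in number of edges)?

Distance 0: Carol.
Distance 1: Alice, Mona.
Distance 2: Karl, Omar.
Distance 3: Eve.
Distance 4: Judy.
Distance 5: Bob.
Distance 6: Frank, Grace — contains Grace.

6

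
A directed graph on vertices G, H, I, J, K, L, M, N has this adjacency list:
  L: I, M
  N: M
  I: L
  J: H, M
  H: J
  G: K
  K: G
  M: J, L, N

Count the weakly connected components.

From G: component {G, K}.
From H: component {H, I, J, L, M, N}.
That's 2 components.

2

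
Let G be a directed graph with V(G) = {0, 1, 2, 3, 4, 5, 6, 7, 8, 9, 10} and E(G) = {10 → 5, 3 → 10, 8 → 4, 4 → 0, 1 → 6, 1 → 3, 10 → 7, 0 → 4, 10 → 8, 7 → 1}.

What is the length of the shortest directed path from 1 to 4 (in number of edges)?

4

Distance 0: 1.
Distance 1: 3, 6.
Distance 2: 10.
Distance 3: 5, 7, 8.
Distance 4: 4 — contains 4.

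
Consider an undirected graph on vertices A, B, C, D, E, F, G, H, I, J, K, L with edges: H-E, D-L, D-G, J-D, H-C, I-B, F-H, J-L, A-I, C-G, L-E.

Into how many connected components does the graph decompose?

3

From A: component {A, B, I}.
From C: component {C, D, E, F, G, H, J, L}.
From K: component {K}.
That's 3 components.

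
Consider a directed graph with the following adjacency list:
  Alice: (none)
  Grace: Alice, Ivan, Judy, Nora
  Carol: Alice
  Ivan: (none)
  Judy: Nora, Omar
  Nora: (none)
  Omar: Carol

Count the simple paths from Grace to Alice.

2

Grace→Alice
Grace→Judy→Omar→Carol→Alice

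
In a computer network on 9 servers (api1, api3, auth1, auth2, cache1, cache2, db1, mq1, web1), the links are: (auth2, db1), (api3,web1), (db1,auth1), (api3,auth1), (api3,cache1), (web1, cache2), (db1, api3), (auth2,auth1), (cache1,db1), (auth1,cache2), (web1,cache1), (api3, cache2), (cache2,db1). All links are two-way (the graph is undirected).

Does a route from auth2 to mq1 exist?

No

Explore from auth2.
Distance 1: reach auth1, db1.
Distance 2: reach api3, cache1, cache2.
Distance 3: reach web1.
The search is exhausted without reaching mq1; it lies in a different component.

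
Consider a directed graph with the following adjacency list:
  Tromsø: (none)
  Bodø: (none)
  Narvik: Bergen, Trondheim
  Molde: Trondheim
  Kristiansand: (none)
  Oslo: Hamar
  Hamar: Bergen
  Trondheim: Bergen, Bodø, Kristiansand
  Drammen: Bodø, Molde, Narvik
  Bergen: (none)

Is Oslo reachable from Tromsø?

Tromsø has no outgoing edges, so nothing is reachable from it.

No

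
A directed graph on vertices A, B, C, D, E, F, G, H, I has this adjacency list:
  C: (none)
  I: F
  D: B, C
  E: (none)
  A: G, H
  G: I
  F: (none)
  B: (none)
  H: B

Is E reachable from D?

No

Explore from D.
Distance 1: reach B, C.
The search from D is exhausted; no directed path reaches E.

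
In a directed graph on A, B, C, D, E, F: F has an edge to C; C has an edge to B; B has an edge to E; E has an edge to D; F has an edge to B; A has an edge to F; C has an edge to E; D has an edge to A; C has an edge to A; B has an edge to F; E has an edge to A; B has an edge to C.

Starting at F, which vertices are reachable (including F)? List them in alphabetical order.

Start at F.
Its neighbours: B, C.
Then their neighbours: A, E.
Then next layer: D.
Every vertex is now reached.

A, B, C, D, E, F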